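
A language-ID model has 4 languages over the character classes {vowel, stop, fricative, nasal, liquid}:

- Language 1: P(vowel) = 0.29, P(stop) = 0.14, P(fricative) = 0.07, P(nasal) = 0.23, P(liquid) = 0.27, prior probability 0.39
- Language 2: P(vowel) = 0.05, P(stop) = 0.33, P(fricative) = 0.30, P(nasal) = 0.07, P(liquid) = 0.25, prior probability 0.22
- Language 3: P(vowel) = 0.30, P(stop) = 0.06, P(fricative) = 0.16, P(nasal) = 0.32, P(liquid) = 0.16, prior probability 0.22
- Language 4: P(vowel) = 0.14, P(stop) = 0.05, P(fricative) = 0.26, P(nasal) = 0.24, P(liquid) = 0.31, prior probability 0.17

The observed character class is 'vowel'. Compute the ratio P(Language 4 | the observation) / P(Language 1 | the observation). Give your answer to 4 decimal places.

Posterior odds = (π_i f_i(x)) / (π_j f_j(x)); the normalising sum cancels.
Categorical probabilities:
  L_1 = P(vowel | comp) = 0.29
  L_2 = P(vowel | comp) = 0.05
  L_3 = P(vowel | comp) = 0.30
  L_4 = P(vowel | comp) = 0.14
Posterior odds = (π_4·L_4) / (π_1·L_1) = (0.17·0.14) / (0.39·0.29) = 0.0238 / 0.1131 ≈ 0.2104

0.2104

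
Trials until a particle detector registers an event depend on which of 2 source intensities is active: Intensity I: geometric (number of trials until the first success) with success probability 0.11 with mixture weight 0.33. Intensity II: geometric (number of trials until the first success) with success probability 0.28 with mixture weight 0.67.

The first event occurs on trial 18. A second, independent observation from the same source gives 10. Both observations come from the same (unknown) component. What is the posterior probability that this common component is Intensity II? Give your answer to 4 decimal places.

Apply Bayes' rule: the posterior for each component is proportional to its prior times its likelihood at x.
Since both observations come from the same component, the likelihood for component k is f_k(x₁)·f_k(x₂).
  L_I = [0.11·(1−0.11)^17 = 0.11·0.137921 = 0.0151713] × [0.0385392] = 0.00058469
  L_II = [0.28·(1−0.28)^17 = 0.28·0.00375537 = 0.0010515] × [0.0145596] = 1.53095e-05
Weight by the priors:
  π_I·L_I = 0.33 × 0.00058469 = 0.000192948
  π_II·L_II = 0.67 × 1.53095e-05 = 1.02574e-05
Denominator: 0.000192948 + 1.02574e-05 = 0.000203205
P(Intensity II | data) = 1.02574e-05 / 0.000203205 ≈ 0.0505

0.0505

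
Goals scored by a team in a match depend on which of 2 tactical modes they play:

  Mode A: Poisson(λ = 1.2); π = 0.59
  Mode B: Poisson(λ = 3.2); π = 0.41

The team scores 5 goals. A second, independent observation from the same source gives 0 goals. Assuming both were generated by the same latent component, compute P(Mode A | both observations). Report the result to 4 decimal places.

Apply Bayes' rule: the posterior for each component is proportional to its prior times its likelihood at x.
Since both observations come from the same component, the likelihood for component k is f_k(x₁)·f_k(x₂).
  L_A = [0.00624556] × [0.301194] = 0.00188113
  L_B = [0.113979] × [0.0407622] = 0.00464605
Prior × likelihood for each component:
  P(Z=A)·L_A = 0.59 × 0.00188113 = 0.00110987
  P(Z=B)·L_B = 0.41 × 0.00464605 = 0.00190488
Marginal: 0.00110987 + 0.00190488 = 0.00301475
Responsibility of Mode A: 0.00110987 / 0.00301475 ≈ 0.3681

0.3681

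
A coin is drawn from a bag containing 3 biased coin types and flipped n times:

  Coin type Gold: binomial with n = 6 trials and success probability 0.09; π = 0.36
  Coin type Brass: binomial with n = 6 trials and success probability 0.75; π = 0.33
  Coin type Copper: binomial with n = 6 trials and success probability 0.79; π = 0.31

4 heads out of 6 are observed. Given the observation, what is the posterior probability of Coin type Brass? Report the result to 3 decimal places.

0.550

Posterior ∝ prior × likelihood, so P(k | x) ∝ P(Z=k) f_k(x); normalise over all components.
Binomial probabilities:
  p_Gold = C(6,4)·0.09^4·0.91^2 = 15·6.561e-05·0.8281 = 0.000814975
  p_Brass = C(6,4)·0.75^4·0.25^2 = 15·0.316406·0.0625 = 0.296631
  p_Copper = C(6,4)·0.79^4·0.21^2 = 15·0.389501·0.0441 = 0.257655
Prior × likelihood for each component:
  P(Z=Gold)·p_Gold = 0.36 × 0.000814975 = 0.000293391
  P(Z=Brass)·p_Brass = 0.33 × 0.296631 = 0.0978882
  P(Z=Copper)·p_Copper = 0.31 × 0.257655 = 0.079873
Normaliser: 0.000293391 + 0.0978882 + 0.079873 = 0.178055
P(Coin type Brass | 4 heads out of 6) = 0.0978882 / 0.178055 ≈ 0.550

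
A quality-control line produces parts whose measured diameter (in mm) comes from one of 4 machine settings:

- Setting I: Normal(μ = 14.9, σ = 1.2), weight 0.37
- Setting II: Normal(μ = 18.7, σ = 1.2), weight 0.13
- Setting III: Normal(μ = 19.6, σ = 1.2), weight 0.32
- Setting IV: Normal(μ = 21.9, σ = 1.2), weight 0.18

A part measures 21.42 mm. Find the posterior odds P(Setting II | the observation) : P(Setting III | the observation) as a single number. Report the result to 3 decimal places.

0.098

Only the two components matter; the odds are (π_i f_i(x)) / (π_j f_j(x)).
Evaluate each component's likelihood at the observed value:
  f_I = (1/(1.2·√(2π)))·exp(−(21.42−14.9)²/(2·1.2²)) = 0.332452·exp(-14.76056) = 1.29211e-07
  f_II = (1/(1.2·√(2π)))·exp(−(21.42−18.7)²/(2·1.2²)) = 0.332452·exp(-2.56889) = 0.0254727
  f_III = (1/(1.2·√(2π)))·exp(−(21.42−19.6)²/(2·1.2²)) = 0.332452·exp(-1.15014) = 0.105252
  f_IV = (1/(1.2·√(2π)))·exp(−(21.42−21.9)²/(2·1.2²)) = 0.332452·exp(-0.08000) = 0.306892
Posterior odds = (π_II·f_II) / (π_III·f_III) = (0.13·0.0254727) / (0.32·0.105252) = 0.00331145 / 0.0336806 ≈ 0.098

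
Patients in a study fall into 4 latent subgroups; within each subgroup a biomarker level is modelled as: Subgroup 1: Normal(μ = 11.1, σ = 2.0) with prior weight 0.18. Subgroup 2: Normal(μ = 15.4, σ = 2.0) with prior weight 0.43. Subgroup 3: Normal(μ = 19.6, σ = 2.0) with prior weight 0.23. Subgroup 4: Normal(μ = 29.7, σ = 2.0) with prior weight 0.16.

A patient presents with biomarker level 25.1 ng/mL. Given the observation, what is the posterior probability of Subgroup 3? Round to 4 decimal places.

The responsibility of component k is π_k f_k(x) divided by Σ_j π_j f_j(x).
Evaluate each component's likelihood at the observed value:
  f_1 = 4.56736e-12
  f_2 = 1.55609e-06
  f_3 = 0.00454678
  f_4 = 0.0141635
Prior × likelihood for each component:
  π_1·f_1 = 0.18 × 4.56736e-12 = 8.22125e-13
  π_2·f_2 = 0.43 × 1.55609e-06 = 6.69118e-07
  π_3·f_3 = 0.23 × 0.00454678 = 0.00104576
  π_4·f_4 = 0.16 × 0.0141635 = 0.00226616
Normaliser: 8.22125e-13 + 6.69118e-07 + 0.00104576 + 0.00226616 = 0.00331259
So the posterior for Subgroup 3 is 0.00104576 / 0.00331259 ≈ 0.3157.

0.3157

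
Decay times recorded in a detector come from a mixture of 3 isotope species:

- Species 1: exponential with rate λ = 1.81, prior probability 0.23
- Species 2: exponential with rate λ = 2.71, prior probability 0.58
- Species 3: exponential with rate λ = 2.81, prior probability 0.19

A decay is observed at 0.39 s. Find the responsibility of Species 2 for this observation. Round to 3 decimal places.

By Bayes' theorem, P(k | x) = π_k f_k(x) / Σ_j π_j f_j(x).
Component likelihoods at x = 0.39 s:
  p_1 = 1.81·e^(−1.81·0.39) = 1.81·e^(−0.7059) = 0.893532
  p_2 = 2.71·e^(−2.71·0.39) = 2.71·e^(−1.0569) = 0.94181
  p_3 = 2.81·e^(−2.81·0.39) = 2.81·e^(−1.0959) = 0.939211
Multiply by the mixture weights:
  π_1·p_1 = 0.23 × 0.893532 = 0.205512
  π_2·p_2 = 0.58 × 0.94181 = 0.54625
  π_3·p_3 = 0.19 × 0.939211 = 0.17845
Evidence: 0.205512 + 0.54625 + 0.17845 = 0.930212
P(Species 2 | 0.39 s) ≈ 0.587

0.587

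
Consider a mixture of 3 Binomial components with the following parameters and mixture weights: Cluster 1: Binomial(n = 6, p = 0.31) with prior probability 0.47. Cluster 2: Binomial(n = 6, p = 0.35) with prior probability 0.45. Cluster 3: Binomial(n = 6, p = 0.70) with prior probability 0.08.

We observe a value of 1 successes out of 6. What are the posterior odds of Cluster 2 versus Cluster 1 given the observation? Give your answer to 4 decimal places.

0.8019

Only the two components matter; the odds are (π_i f_i(x)) / (π_j f_j(x)).
Binomial probabilities:
  f_1 = 0.29091
  f_2 = 0.243661
  f_3 = 0.010206
0.109647 / 0.136728 ≈ 0.8019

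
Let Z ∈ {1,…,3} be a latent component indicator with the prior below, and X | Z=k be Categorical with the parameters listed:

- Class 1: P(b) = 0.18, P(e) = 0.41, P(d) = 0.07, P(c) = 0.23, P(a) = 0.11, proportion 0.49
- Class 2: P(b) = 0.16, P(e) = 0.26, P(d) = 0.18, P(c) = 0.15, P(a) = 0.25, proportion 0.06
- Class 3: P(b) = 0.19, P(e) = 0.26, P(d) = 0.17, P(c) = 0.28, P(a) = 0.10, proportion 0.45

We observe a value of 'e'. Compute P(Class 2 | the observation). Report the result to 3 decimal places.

Posterior ∝ prior × likelihood, so P(k | x) ∝ w_k f_k(x); normalise over all components.
Categorical probabilities:
  p_1 = P(e | comp) = 0.41
  p_2 = P(e | comp) = 0.26
  p_3 = P(e | comp) = 0.26
Multiply by the mixture weights:
  w_1·p_1 = 0.49 × 0.41 = 0.2009
  w_2·p_2 = 0.06 × 0.26 = 0.0156
  w_3·p_3 = 0.45 × 0.26 = 0.117
Marginal: 0.2009 + 0.0156 + 0.117 = 0.3335
P(Class 2 | x) = 0.0156 / 0.3335 ≈ 0.047

0.047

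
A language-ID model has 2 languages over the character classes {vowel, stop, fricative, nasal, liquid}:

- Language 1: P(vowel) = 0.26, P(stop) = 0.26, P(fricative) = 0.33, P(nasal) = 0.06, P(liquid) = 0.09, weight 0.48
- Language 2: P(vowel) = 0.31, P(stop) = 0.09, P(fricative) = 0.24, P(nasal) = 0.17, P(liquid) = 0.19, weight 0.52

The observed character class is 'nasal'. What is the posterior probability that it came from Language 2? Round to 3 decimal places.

The responsibility of component k is π_k f_k(x) divided by Σ_j π_j f_j(x).
Component likelihoods at x = 'nasal':
  p_1 = 0.06
  p_2 = 0.17
Prior × likelihood for each component:
  π_1·p_1 = 0.48 × 0.06 = 0.0288
  π_2·p_2 = 0.52 × 0.17 = 0.0884
Denominator: 0.0288 + 0.0884 = 0.1172
P(Language 2 | x) = 0.0884 / 0.1172 ≈ 0.754

0.754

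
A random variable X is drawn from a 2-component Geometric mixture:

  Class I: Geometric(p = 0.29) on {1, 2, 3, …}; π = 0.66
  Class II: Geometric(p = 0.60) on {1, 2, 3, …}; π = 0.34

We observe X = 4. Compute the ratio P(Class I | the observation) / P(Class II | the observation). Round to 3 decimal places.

5.247

Only the two components matter; the odds are (P(Z=i) f_i(x)) / (P(Z=j) f_j(x)).
Component likelihoods at x = 4:
  p_I = 0.29·(1−0.29)^3 = 0.29·0.357911 = 0.103794
  p_II = 0.60·(1−0.60)^3 = 0.60·0.064 = 0.0384
0.0685042 / 0.013056 ≈ 5.247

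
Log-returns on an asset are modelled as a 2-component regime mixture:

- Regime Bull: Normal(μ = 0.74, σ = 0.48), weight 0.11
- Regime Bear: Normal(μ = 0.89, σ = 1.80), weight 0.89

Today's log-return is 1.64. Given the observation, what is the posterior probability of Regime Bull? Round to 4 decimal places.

The responsibility of component k is P(Z=k) f_k(x) divided by Σ_j P(Z=j) f_j(x).
Normal densities:
  p_Bull = 0.143305
  p_Bear = 0.203207
Multiply by the mixture weights:
  P(Z=Bull)·p_Bull = 0.11 × 0.143305 = 0.0157635
  P(Z=Bear)·p_Bear = 0.89 × 0.203207 = 0.180854
Sum: 0.0157635 + 0.180854 = 0.196618
P(Regime Bull | 1.64) = 0.0157635 / 0.196618 ≈ 0.0802

0.0802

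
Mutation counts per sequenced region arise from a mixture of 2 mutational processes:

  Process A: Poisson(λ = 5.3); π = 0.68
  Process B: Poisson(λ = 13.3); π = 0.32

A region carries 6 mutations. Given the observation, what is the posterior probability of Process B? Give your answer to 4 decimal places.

Apply Bayes' rule: the posterior for each component is proportional to its prior times its likelihood at x.
Evaluate each component's likelihood at the observed value:
  L_A = 0.15366
  L_B = 0.0128724
Multiply by the mixture weights:
  π_A·L_A = 0.68 × 0.15366 = 0.104489
  π_B·L_B = 0.32 × 0.0128724 = 0.00411918
Normaliser: 0.104489 + 0.00411918 = 0.108608
Responsibility of Process B: 0.00411918 / 0.108608 ≈ 0.0379

0.0379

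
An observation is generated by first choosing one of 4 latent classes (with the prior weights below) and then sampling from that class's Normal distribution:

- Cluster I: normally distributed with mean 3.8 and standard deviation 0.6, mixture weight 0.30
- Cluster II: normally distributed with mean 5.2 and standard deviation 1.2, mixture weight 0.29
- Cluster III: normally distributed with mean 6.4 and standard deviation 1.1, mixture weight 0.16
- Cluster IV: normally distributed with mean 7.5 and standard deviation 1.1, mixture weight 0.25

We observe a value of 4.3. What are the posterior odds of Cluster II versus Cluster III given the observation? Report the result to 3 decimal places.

7.758

Only the two components matter; the odds are (P(Z=i) f_i(x)) / (P(Z=j) f_j(x)).
Normal densities:
  p_I = (1/(0.6·√(2π)))·exp(−(4.3−3.8)²/(2·0.6²)) = 0.664904·exp(-0.34722) = 0.469853
  p_II = (1/(1.2·√(2π)))·exp(−(4.3−5.2)²/(2·1.2²)) = 0.332452·exp(-0.28125) = 0.250948
  p_III = (1/(1.1·√(2π)))·exp(−(4.3−6.4)²/(2·1.1²)) = 0.362675·exp(-1.82231) = 0.0586268
  p_IV = (1/(1.1·√(2π)))·exp(−(4.3−7.5)²/(2·1.1²)) = 0.362675·exp(-4.23140) = 0.00527038
Posterior odds = (P(Z=II)·p_II) / (P(Z=III)·p_III) = (0.29·0.250948) / (0.16·0.0586268) = 0.0727749 / 0.00938029 ≈ 7.758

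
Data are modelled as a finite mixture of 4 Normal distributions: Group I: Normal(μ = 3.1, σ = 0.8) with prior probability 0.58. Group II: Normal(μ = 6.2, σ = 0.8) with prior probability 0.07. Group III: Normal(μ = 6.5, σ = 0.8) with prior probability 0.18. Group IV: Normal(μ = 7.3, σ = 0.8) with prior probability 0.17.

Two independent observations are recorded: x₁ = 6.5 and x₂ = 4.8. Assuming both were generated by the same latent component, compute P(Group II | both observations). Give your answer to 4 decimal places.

0.4184

P(component k | x) = w_k·f_k(x) / marginal(x), where marginal(x) = Σ_j w_j·f_j(x).
Since both observations come from the same component, the likelihood for component k is f_k(x₁)·f_k(x₂).
  p_I = [5.96483e-05] × [0.0521512] = 3.11073e-06
  p_II = [0.464819] × [0.107847] = 0.0501292
  p_III = [0.498678] × [0.0521512] = 0.0260067
  p_IV = [0.302463] × [0.00377782] = 0.00114265
Prior × likelihood for each component:
  w_I·p_I = 0.58 × 3.11073e-06 = 1.80422e-06
  w_II·p_II = 0.07 × 0.0501292 = 0.00350904
  w_III·p_III = 0.18 × 0.0260067 = 0.0046812
  w_IV·p_IV = 0.17 × 0.00114265 = 0.000194251
Evidence: 1.80422e-06 + 0.00350904 + 0.0046812 + 0.000194251 = 0.0083863
Responsibility of Group II: 0.00350904 / 0.0083863 ≈ 0.4184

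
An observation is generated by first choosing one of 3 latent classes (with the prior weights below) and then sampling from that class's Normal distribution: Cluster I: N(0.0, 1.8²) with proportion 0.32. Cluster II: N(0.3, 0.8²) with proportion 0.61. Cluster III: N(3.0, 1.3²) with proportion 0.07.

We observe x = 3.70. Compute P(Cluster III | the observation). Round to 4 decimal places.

0.6833

The responsibility of component k is w_k f_k(x) divided by Σ_j w_j f_j(x).
Evaluate each component's likelihood at the observed value:
  L_I = 0.0267993
  L_II = 5.96483e-05
  L_III = 0.265465
Multiply by the mixture weights:
  w_I·L_I = 0.32 × 0.0267993 = 0.00857578
  w_II·L_II = 0.61 × 5.96483e-05 = 3.63855e-05
  w_III·L_III = 0.07 × 0.265465 = 0.0185825
Denominator: 0.00857578 + 3.63855e-05 + 0.0185825 = 0.0271947
Responsibility of Cluster III: 0.0185825 / 0.0271947 ≈ 0.6833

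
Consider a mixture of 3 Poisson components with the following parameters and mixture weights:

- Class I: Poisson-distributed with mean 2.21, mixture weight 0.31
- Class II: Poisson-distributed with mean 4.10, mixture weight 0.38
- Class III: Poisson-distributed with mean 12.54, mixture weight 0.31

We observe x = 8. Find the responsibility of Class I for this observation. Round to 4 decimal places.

0.0161

The responsibility of component k is P(Z=k) f_k(x) divided by Σ_j P(Z=j) f_j(x).
Component likelihoods at x = 8:
  f_I = 0.0015482
  f_II = 0.0328203
  f_III = 0.0543009
Multiply by the mixture weights:
  P(Z=I)·f_I = 0.31 × 0.0015482 = 0.000479942
  P(Z=II)·f_II = 0.38 × 0.0328203 = 0.0124717
  P(Z=III)·f_III = 0.31 × 0.0543009 = 0.0168333
Normaliser: 0.000479942 + 0.0124717 + 0.0168333 = 0.0297849
So the posterior for Class I is 0.000479942 / 0.0297849 ≈ 0.0161.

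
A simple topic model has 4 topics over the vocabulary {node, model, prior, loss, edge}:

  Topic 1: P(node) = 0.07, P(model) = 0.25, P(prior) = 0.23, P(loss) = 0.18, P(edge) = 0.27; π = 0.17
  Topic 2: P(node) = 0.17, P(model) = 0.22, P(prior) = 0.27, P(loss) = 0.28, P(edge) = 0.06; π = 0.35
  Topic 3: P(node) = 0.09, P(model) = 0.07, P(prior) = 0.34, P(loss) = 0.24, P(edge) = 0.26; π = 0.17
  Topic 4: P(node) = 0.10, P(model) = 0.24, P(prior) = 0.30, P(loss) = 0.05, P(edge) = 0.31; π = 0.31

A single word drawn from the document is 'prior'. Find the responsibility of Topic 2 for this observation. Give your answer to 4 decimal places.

The responsibility of component k is π_k f_k(x) divided by Σ_j π_j f_j(x).
Component likelihoods at x = 'prior':
  p_1 = P(prior | comp) = 0.23
  p_2 = P(prior | comp) = 0.27
  p_3 = P(prior | comp) = 0.34
  p_4 = P(prior | comp) = 0.30
Unnormalised posteriors:
  π_1·p_1 = 0.17 × 0.23 = 0.0391
  π_2·p_2 = 0.35 × 0.27 = 0.0945
  π_3·p_3 = 0.17 × 0.34 = 0.0578
  π_4·p_4 = 0.31 × 0.3 = 0.093
Normaliser: 0.0391 + 0.0945 + 0.0578 + 0.093 = 0.2844
So the posterior for Topic 2 is 0.0945 / 0.2844 ≈ 0.3323.

0.3323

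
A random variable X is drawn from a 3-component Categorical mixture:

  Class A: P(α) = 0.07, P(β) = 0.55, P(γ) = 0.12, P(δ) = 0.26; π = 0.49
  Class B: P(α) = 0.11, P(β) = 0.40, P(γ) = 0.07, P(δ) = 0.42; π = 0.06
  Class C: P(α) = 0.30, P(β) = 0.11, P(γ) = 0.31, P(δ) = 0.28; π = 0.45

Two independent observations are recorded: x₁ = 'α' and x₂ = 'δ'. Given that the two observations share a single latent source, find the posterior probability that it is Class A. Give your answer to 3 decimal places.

The responsibility of component k is P(Z=k) f_k(x) divided by Σ_j P(Z=j) f_j(x).
Since both observations come from the same component, the likelihood for component k is f_k(x₁)·f_k(x₂).
  p_A = [P(α | comp) = 0.07] × [0.26] = 0.0182
  p_B = [P(α | comp) = 0.11] × [0.42] = 0.0462
  p_C = [P(α | comp) = 0.30] × [0.28] = 0.084
Unnormalised posteriors:
  P(Z=A)·p_A = 0.49 × 0.0182 = 0.008918
  P(Z=B)·p_B = 0.06 × 0.0462 = 0.002772
  P(Z=C)·p_C = 0.45 × 0.084 = 0.0378
Normaliser: 0.008918 + 0.002772 + 0.0378 = 0.04949
Responsibility of Class A: 0.008918 / 0.04949 ≈ 0.180

0.180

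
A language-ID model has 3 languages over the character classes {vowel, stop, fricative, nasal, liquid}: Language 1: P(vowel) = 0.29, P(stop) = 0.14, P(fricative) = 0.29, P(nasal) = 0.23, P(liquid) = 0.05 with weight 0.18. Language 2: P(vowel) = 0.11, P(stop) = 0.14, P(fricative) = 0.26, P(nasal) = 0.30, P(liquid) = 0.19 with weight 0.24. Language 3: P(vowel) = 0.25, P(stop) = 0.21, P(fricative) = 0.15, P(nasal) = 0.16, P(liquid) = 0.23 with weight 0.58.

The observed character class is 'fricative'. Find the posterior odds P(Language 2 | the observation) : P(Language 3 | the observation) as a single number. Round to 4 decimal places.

Since P(k|x) ∝ π_k f_k(x), the posterior odds are π_i f_i(x) / (π_j f_j(x)).
Categorical probabilities:
  L_1 = 0.29
  L_2 = 0.26
  L_3 = 0.15
Posterior odds = (π_2·L_2) / (π_3·L_3) = (0.24·0.26) / (0.58·0.15) = 0.0624 / 0.087 ≈ 0.7172

0.7172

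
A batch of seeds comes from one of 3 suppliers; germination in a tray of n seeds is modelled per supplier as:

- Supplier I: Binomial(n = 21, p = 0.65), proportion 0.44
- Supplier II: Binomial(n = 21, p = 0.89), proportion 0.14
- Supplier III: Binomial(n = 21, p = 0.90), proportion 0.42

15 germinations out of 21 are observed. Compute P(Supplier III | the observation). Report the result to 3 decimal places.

0.062

Apply Bayes' rule: the posterior for each component is proportional to its prior times its likelihood at x.
Binomial probabilities:
  L_I = C(21,15)·0.65^15·0.35^6 = 54264·0.00156207·0.00183827 = 0.155819
  L_II = C(21,15)·0.89^15·0.11^6 = 54264·0.174121·1.77156e-06 = 0.0167386
  L_III = C(21,15)·0.90^15·0.10^6 = 54264·0.205891·1e-06 = 0.0111725
Prior × likelihood for each component:
  π_I·L_I = 0.44 × 0.155819 = 0.0685604
  π_II·L_II = 0.14 × 0.0167386 = 0.0023434
  π_III·L_III = 0.42 × 0.0111725 = 0.00469244
Denominator: 0.0685604 + 0.0023434 + 0.00469244 = 0.0755962
P(Supplier III | the observation) = 0.00469244 / 0.0755962 ≈ 0.062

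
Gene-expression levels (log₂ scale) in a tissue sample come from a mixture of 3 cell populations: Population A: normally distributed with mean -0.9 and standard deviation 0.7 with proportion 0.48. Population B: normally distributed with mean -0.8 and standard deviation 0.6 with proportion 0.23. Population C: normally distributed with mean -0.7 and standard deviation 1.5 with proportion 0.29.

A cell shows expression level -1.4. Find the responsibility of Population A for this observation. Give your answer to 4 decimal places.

Apply Bayes' rule: the posterior for each component is proportional to its prior times its likelihood at x.
Evaluate each component's likelihood at the observed value:
  f_A = (1/(0.7·√(2π)))·exp(−(-1.4−-0.9)²/(2·0.7²)) = 0.569918·exp(-0.25510) = 0.441593
  f_B = (1/(0.6·√(2π)))·exp(−(-1.4−-0.8)²/(2·0.6²)) = 0.664904·exp(-0.50000) = 0.403285
  f_C = (1/(1.5·√(2π)))·exp(−(-1.4−-0.7)²/(2·1.5²)) = 0.265962·exp(-0.10889) = 0.238522
Unnormalised posteriors:
  P(Z=A)·f_A = 0.48 × 0.441593 = 0.211965
  P(Z=B)·f_B = 0.23 × 0.403285 = 0.0927554
  P(Z=C)·f_C = 0.29 × 0.238522 = 0.0691715
Denominator: 0.211965 + 0.0927554 + 0.0691715 = 0.373892
P(Population A | data) ≈ 0.5669

0.5669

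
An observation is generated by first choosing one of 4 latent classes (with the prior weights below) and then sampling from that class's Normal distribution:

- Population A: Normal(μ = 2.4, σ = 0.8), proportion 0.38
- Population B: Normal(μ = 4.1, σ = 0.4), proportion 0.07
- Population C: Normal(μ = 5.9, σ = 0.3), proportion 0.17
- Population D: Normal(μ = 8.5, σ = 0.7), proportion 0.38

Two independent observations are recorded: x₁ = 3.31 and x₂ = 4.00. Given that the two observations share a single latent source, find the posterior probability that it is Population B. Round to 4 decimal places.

0.5890

The responsibility of component k is w_k f_k(x) divided by Σ_j w_j f_j(x).
Since both observations come from the same component, the likelihood for component k is f_k(x₁)·f_k(x₂).
  L_A = [(1/(0.8·√(2π)))·exp(−(3.31−2.4)²/(2·0.8²)) = 0.498678·exp(-0.64695) = 0.261127] × [0.0674887] = 0.0176231
  L_B = [(1/(0.4·√(2π)))·exp(−(3.31−4.1)²/(2·0.4²)) = 0.997356·exp(-1.95031) = 0.141854] × [0.96667] = 0.137126
  L_C = [(1/(0.3·√(2π)))·exp(−(3.31−5.9)²/(2·0.3²)) = 1.329808·exp(-37.26722) = 8.6864e-17] × [2.59282e-09] = 2.25222e-25
  L_D = [(1/(0.7·√(2π)))·exp(−(3.31−8.5)²/(2·0.7²)) = 0.569918·exp(-27.48582) = 6.58982e-13] × [6.0516e-10] = 3.98789e-22
Unnormalised posteriors:
  w_A·L_A = 0.38 × 0.0176231 = 0.00669679
  w_B·L_B = 0.07 × 0.137126 = 0.00959879
  w_C·L_C = 0.17 × 2.25222e-25 = 3.82878e-26
  w_D·L_D = 0.38 × 3.98789e-22 = 1.5154e-22
Denominator: 0.00669679 + 0.00959879 + 3.82878e-26 + 1.5154e-22 = 0.0162956
Responsibility of Population B: 0.00959879 / 0.0162956 ≈ 0.5890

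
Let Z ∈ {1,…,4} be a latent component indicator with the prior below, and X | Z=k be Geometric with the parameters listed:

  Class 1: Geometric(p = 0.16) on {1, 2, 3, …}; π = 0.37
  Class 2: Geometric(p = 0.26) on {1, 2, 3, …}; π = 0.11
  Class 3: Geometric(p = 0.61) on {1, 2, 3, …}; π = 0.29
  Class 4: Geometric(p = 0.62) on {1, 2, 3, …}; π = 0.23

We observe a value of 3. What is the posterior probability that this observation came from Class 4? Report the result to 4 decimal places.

Posterior ∝ prior × likelihood, so P(k | x) ∝ π_k f_k(x); normalise over all components.
Component likelihoods at x = 3:
  L_1 = 0.16·(1−0.16)^2 = 0.16·0.7056 = 0.112896
  L_2 = 0.26·(1−0.26)^2 = 0.26·0.5476 = 0.142376
  L_3 = 0.61·(1−0.61)^2 = 0.61·0.1521 = 0.092781
  L_4 = 0.62·(1−0.62)^2 = 0.62·0.1444 = 0.089528
Unnormalised posteriors:
  π_1·L_1 = 0.37 × 0.112896 = 0.0417715
  π_2·L_2 = 0.11 × 0.142376 = 0.0156614
  π_3·L_3 = 0.29 × 0.092781 = 0.0269065
  π_4·L_4 = 0.23 × 0.089528 = 0.0205914
Denominator: 0.0417715 + 0.0156614 + 0.0269065 + 0.0205914 = 0.104931
Responsibility of Class 4: 0.0205914 / 0.104931 ≈ 0.1962

0.1962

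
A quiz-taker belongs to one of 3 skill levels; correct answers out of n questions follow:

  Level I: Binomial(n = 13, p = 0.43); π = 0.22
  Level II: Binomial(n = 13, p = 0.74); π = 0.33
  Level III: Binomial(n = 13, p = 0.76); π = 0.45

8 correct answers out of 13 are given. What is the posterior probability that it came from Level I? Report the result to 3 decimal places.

0.171

The responsibility of component k is P(Z=k) f_k(x) divided by Σ_j P(Z=j) f_j(x).
Component likelihoods at x = 8 correct answers out of 13:
  f_I = 0.0905108
  f_II = 0.137499
  f_III = 0.114063
Prior × likelihood for each component:
  P(Z=I)·f_I = 0.22 × 0.0905108 = 0.0199124
  P(Z=II)·f_II = 0.33 × 0.137499 = 0.0453746
  P(Z=III)·f_III = 0.45 × 0.114063 = 0.0513282
Denominator: 0.0199124 + 0.0453746 + 0.0513282 = 0.116615
P(Level I | the observation) = 0.0199124 / 0.116615 ≈ 0.171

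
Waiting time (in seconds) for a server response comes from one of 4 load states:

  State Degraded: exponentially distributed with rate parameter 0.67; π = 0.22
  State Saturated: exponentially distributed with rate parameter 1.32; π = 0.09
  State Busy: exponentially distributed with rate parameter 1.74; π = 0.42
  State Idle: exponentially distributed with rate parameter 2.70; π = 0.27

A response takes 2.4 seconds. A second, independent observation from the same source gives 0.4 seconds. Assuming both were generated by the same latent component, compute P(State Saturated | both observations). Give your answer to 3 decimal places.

By Bayes' theorem, P(k | x) = π_k f_k(x) / Σ_j π_j f_j(x).
Since both observations come from the same component, the likelihood for component k is f_k(x₁)·f_k(x₂).
  p_Degraded = [0.134193] × [0.512488] = 0.0687722
  p_Saturated = [0.0555557] × [0.778514] = 0.0432509
  p_Busy = [0.0267261] × [0.867522] = 0.0231855
  p_Idle = [0.00414129] × [0.916908] = 0.00379718
Unnormalised posteriors:
  π_Degraded·p_Degraded = 0.22 × 0.0687722 = 0.0151299
  π_Saturated·p_Saturated = 0.09 × 0.0432509 = 0.00389258
  π_Busy·p_Busy = 0.42 × 0.0231855 = 0.00973789
  π_Idle·p_Idle = 0.27 × 0.00379718 = 0.00102524
Sum: 0.0151299 + 0.00389258 + 0.00973789 + 0.00102524 = 0.0297856
So the posterior for State Saturated is 0.00389258 / 0.0297856 ≈ 0.131.

0.131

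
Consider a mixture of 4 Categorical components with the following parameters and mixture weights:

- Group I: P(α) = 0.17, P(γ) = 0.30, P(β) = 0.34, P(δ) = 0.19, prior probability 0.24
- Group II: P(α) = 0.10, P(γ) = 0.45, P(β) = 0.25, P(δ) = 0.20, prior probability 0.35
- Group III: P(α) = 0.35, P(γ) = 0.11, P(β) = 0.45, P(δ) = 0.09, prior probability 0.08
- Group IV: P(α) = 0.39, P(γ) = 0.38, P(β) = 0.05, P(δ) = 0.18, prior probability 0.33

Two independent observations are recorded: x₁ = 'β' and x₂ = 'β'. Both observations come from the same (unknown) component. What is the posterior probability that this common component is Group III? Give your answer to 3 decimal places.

P(component k | x) = π_k·f_k(x) / marginal(x), where marginal(x) = Σ_j π_j·f_j(x).
Since both observations come from the same component, the likelihood for component k is f_k(x₁)·f_k(x₂).
  p_I = [P(β | comp) = 0.34] × [0.34] = 0.1156
  p_II = [P(β | comp) = 0.25] × [0.25] = 0.0625
  p_III = [P(β | comp) = 0.45] × [0.45] = 0.2025
  p_IV = [P(β | comp) = 0.05] × [0.05] = 0.0025
Weight by the priors:
  π_I·p_I = 0.24 × 0.1156 = 0.027744
  π_II·p_II = 0.35 × 0.0625 = 0.021875
  π_III·p_III = 0.08 × 0.2025 = 0.0162
  π_IV·p_IV = 0.33 × 0.0025 = 0.000825
Evidence: 0.027744 + 0.021875 + 0.0162 + 0.000825 = 0.066644
P(Group III | data) = 0.0162 / 0.066644 ≈ 0.243

0.243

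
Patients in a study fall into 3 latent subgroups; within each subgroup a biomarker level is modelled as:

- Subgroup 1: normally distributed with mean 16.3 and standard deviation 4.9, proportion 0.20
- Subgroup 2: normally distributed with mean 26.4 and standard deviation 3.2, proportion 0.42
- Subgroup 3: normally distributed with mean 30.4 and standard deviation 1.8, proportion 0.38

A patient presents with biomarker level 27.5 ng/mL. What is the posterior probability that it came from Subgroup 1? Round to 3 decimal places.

Posterior ∝ prior × likelihood, so P(k | x) ∝ w_k f_k(x); normalise over all components.
Component likelihoods at x = 27.5 ng/mL:
  L_1 = 0.00597352
  L_2 = 0.117517
  L_3 = 0.0605331
Multiply by the mixture weights:
  w_1·L_1 = 0.20 × 0.00597352 = 0.0011947
  w_2·L_2 = 0.42 × 0.117517 = 0.0493572
  w_3·L_3 = 0.38 × 0.0605331 = 0.0230026
Evidence: 0.0011947 + 0.0493572 + 0.0230026 = 0.0735545
So the posterior for Subgroup 1 is 0.0011947 / 0.0735545 ≈ 0.016.

0.016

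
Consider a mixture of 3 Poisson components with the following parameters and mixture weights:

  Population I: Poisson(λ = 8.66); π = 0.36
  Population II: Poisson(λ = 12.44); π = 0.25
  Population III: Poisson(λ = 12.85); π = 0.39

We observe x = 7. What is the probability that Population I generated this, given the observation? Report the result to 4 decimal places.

P(component k | x) = P(Z=k)·f_k(x) / marginal(x), where marginal(x) = Σ_j P(Z=j)·f_j(x).
Component likelihoods at x = 7:
  L_I = 0.125662
  L_II = 0.0361983
  L_III = 0.0301444
Weight by the priors:
  P(Z=I)·L_I = 0.36 × 0.125662 = 0.0452384
  P(Z=II)·L_II = 0.25 × 0.0361983 = 0.00904959
  P(Z=III)·L_III = 0.39 × 0.0301444 = 0.0117563
Marginal: 0.0452384 + 0.00904959 + 0.0117563 = 0.0660443
Responsibility of Population I: 0.0452384 / 0.0660443 ≈ 0.6850

0.6850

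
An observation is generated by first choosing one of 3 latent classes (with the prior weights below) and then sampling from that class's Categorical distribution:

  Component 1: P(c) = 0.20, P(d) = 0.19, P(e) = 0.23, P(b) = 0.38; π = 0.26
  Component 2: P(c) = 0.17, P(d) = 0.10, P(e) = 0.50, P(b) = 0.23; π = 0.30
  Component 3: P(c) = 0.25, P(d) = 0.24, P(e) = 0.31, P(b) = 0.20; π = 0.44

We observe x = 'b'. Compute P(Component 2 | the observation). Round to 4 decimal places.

0.2697

By Bayes' theorem, P(k | x) = P(Z=k) f_k(x) / Σ_j P(Z=j) f_j(x).
Component likelihoods at x = 'b':
  L_1 = P(b | comp) = 0.38
  L_2 = P(b | comp) = 0.23
  L_3 = P(b | comp) = 0.20
Weight by the priors:
  P(Z=1)·L_1 = 0.26 × 0.38 = 0.0988
  P(Z=2)·L_2 = 0.30 × 0.23 = 0.069
  P(Z=3)·L_3 = 0.44 × 0.2 = 0.088
Sum: 0.0988 + 0.069 + 0.088 = 0.2558
So the posterior for Component 2 is 0.069 / 0.2558 ≈ 0.2697.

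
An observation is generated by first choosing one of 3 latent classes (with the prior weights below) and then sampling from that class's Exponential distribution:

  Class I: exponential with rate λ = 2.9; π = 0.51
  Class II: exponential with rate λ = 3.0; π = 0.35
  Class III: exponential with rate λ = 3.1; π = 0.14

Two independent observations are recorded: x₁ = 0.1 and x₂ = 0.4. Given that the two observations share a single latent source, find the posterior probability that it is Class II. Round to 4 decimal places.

0.3524

P(component k | x) = π_k·f_k(x) / marginal(x), where marginal(x) = Σ_j π_j·f_j(x).
Since both observations come from the same component, the likelihood for component k is f_k(x₁)·f_k(x₂).
  p_I = [2.9·e^(−2.9·0.1) = 2.9·e^(−0.2900) = 2.16996] × [0.90911] = 1.97274
  p_II = [3.0·e^(−3.0·0.1) = 3.0·e^(−0.3000) = 2.22245] × [0.903583] = 2.00817
  p_III = [3.1·e^(−3.1·0.1) = 3.1·e^(−0.3100) = 2.27369] × [0.897091] = 2.0397
Multiply by the mixture weights:
  π_I·p_I = 0.51 × 1.97274 = 1.0061
  π_II·p_II = 0.35 × 2.00817 = 0.70286
  π_III·p_III = 0.14 × 2.0397 = 0.285558
Marginal: 1.0061 + 0.70286 + 0.285558 = 1.99451
P(Class II | x) = 0.70286 / 1.99451 ≈ 0.3524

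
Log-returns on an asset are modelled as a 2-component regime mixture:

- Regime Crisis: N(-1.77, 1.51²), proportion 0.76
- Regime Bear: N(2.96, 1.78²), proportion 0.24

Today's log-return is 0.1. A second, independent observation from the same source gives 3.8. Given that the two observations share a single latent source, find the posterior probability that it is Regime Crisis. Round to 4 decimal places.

0.0091

Posterior ∝ prior × likelihood, so P(k | x) ∝ π_k f_k(x); normalise over all components.
Since both observations come from the same component, the likelihood for component k is f_k(x₁)·f_k(x₂).
  f_Crisis = [0.122716] × [0.000293259] = 3.59877e-05
  f_Bear = [0.0616451] × [0.200508] = 0.0123603
Prior × likelihood for each component:
  π_Crisis·f_Crisis = 0.76 × 3.59877e-05 = 2.73506e-05
  π_Bear·f_Bear = 0.24 × 0.0123603 = 0.00296648
Sum: 2.73506e-05 + 0.00296648 = 0.00299383
P(Regime Crisis | data) = 2.73506e-05 / 0.00299383 ≈ 0.0091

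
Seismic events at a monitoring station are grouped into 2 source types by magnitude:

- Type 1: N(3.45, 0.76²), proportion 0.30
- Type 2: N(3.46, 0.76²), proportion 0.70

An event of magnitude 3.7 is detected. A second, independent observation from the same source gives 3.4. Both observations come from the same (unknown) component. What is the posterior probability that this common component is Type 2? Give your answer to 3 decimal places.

P(component k | x) = π_k·f_k(x) / marginal(x), where marginal(x) = Σ_j π_j·f_j(x).
Since both observations come from the same component, the likelihood for component k is f_k(x₁)·f_k(x₂).
  p_1 = [(1/(0.76·√(2π)))·exp(−(3.7−3.45)²/(2·0.76²)) = 0.524924·exp(-0.05410) = 0.497279] × [0.523789] = 0.260469
  p_2 = [(1/(0.76·√(2π)))·exp(−(3.7−3.46)²/(2·0.76²)) = 0.524924·exp(-0.04986) = 0.499392] × [0.523291] = 0.261327
Prior × likelihood for each component:
  π_1·p_1 = 0.30 × 0.260469 = 0.0781408
  π_2·p_2 = 0.70 × 0.261327 = 0.182929
Denominator: 0.0781408 + 0.182929 = 0.26107
P(Type 2 | x₁, x₂) ≈ 0.701

0.701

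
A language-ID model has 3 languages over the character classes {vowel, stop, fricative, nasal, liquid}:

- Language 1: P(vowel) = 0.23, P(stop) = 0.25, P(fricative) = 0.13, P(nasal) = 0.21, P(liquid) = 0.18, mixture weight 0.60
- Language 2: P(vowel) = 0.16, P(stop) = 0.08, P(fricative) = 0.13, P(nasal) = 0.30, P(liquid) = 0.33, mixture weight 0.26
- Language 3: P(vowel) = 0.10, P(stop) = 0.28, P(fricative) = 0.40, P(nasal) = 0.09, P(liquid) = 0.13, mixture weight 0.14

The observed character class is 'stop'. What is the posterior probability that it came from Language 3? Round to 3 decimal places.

P(component k | x) = P(Z=k)·f_k(x) / marginal(x), where marginal(x) = Σ_j P(Z=j)·f_j(x).
Component likelihoods at x = 'stop':
  p_1 = P(stop | comp) = 0.25
  p_2 = P(stop | comp) = 0.08
  p_3 = P(stop | comp) = 0.28
Multiply by the mixture weights:
  P(Z=1)·p_1 = 0.60 × 0.25 = 0.15
  P(Z=2)·p_2 = 0.26 × 0.08 = 0.0208
  P(Z=3)·p_3 = 0.14 × 0.28 = 0.0392
Normaliser: 0.15 + 0.0208 + 0.0392 = 0.21
Responsibility of Language 3: 0.0392 / 0.21 ≈ 0.187

0.187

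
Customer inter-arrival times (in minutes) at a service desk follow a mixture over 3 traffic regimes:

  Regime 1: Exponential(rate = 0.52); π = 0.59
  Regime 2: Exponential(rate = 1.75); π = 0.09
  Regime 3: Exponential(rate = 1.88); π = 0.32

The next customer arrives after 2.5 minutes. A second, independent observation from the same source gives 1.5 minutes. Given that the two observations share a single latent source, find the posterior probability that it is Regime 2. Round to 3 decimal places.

0.012

P(component k | x) = π_k·f_k(x) / marginal(x), where marginal(x) = Σ_j π_j·f_j(x).
Since both observations come from the same component, the likelihood for component k is f_k(x₁)·f_k(x₂).
  f_1 = [0.52·e^(−0.52·2.5) = 0.52·e^(−1.3000) = 0.141717] × [0.238371] = 0.0337811
  f_2 = [1.75·e^(−1.75·2.5) = 1.75·e^(−4.3750) = 0.0220292] × [0.12677] = 0.00279264
  f_3 = [1.88·e^(−1.88·2.5) = 1.88·e^(−4.7000) = 0.0170991] × [0.112059] = 0.00191611
Unnormalised posteriors:
  π_1·f_1 = 0.59 × 0.0337811 = 0.0199309
  π_2·f_2 = 0.09 × 0.00279264 = 0.000251337
  π_3·f_3 = 0.32 × 0.00191611 = 0.000613156
Evidence: 0.0199309 + 0.000251337 + 0.000613156 = 0.0207954
P(Regime 2 | x₁,x₂) = 0.000251337 / 0.0207954 ≈ 0.012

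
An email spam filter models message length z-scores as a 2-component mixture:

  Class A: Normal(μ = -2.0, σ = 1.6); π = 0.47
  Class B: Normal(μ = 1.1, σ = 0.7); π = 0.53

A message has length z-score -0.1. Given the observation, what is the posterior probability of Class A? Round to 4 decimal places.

0.4545

By Bayes' theorem, P(k | x) = π_k f_k(x) / Σ_j π_j f_j(x).
Normal densities:
  L_A = (1/(1.6·√(2π)))·exp(−(-0.1−-2.0)²/(2·1.6²)) = 0.249339·exp(-0.70508) = 0.123191
  L_B = (1/(0.7·√(2π)))·exp(−(-0.1−1.1)²/(2·0.7²)) = 0.569918·exp(-1.46939) = 0.131119
Multiply by the mixture weights:
  π_A·L_A = 0.47 × 0.123191 = 0.0578997
  π_B·L_B = 0.53 × 0.131119 = 0.069493
Marginal: 0.0578997 + 0.069493 = 0.127393
P(Class A | x) ≈ 0.4545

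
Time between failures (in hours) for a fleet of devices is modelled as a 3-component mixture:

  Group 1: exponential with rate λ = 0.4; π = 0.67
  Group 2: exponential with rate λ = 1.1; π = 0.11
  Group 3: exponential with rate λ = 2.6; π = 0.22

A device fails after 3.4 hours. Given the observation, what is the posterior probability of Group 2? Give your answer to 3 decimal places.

Apply Bayes' rule: the posterior for each component is proportional to its prior times its likelihood at x.
Exponential densities:
  f_1 = 0.4·e^(−0.4·3.4) = 0.4·e^(−1.3600) = 0.102664
  f_2 = 1.1·e^(−1.1·3.4) = 1.1·e^(−3.7400) = 0.0261295
  f_3 = 2.6·e^(−2.6·3.4) = 2.6·e^(−8.8400) = 0.000376539
Prior × likelihood for each component:
  π_1·f_1 = 0.67 × 0.102664 = 0.0687851
  π_2·f_2 = 0.11 × 0.0261295 = 0.00287425
  π_3·f_3 = 0.22 × 0.000376539 = 8.28386e-05
Denominator: 0.0687851 + 0.00287425 + 8.28386e-05 = 0.0717422
So the posterior for Group 2 is 0.00287425 / 0.0717422 ≈ 0.040.

0.040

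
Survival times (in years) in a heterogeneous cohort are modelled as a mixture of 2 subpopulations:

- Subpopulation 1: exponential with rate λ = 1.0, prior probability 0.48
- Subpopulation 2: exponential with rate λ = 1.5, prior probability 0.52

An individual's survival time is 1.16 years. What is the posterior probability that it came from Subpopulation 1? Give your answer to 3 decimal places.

0.524

Apply Bayes' rule: the posterior for each component is proportional to its prior times its likelihood at x.
Component likelihoods at x = 1.16 years:
  L_1 = 1.0·e^(−1.0·1.16) = 1.0·e^(−1.1600) = 0.313486
  L_2 = 1.5·e^(−1.5·1.16) = 1.5·e^(−1.7400) = 0.263281
Weight by the priors:
  π_1·L_1 = 0.48 × 0.313486 = 0.150473
  π_2·L_2 = 0.52 × 0.263281 = 0.136906
Sum: 0.150473 + 0.136906 = 0.287379
So the posterior for Subpopulation 1 is 0.150473 / 0.287379 ≈ 0.524.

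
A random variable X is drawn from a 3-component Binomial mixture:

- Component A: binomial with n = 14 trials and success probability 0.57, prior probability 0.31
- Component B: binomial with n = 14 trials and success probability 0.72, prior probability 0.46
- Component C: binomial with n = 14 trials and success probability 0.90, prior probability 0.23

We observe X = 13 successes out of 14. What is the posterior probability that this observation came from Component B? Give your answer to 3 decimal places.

0.233

P(component k | x) = w_k·f_k(x) / marginal(x), where marginal(x) = Σ_j w_j·f_j(x).
Binomial probabilities:
  L_A = 0.00403617
  L_B = 0.0547783
  L_C = 0.355861
Unnormalised posteriors:
  w_A·L_A = 0.31 × 0.00403617 = 0.00125121
  w_B·L_B = 0.46 × 0.0547783 = 0.025198
  w_C·L_C = 0.23 × 0.355861 = 0.0818481
Marginal: 0.00125121 + 0.025198 + 0.0818481 = 0.108297
P(Component B | data) = 0.025198 / 0.108297 ≈ 0.233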